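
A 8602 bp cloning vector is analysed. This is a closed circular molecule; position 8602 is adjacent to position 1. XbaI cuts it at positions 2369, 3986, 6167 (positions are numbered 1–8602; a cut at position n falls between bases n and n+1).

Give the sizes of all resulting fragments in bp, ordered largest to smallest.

4804, 2181, 1617 bp

Circular molecule, 3 cuts → 3 fragments:
  3986 − 2369 = 1617 bp
  6167 − 3986 = 2181 bp
  wrap: 8602 − 6167 + 2369 = 4804 bp
Sorted largest to smallest: 4804, 2181, 1617 bp.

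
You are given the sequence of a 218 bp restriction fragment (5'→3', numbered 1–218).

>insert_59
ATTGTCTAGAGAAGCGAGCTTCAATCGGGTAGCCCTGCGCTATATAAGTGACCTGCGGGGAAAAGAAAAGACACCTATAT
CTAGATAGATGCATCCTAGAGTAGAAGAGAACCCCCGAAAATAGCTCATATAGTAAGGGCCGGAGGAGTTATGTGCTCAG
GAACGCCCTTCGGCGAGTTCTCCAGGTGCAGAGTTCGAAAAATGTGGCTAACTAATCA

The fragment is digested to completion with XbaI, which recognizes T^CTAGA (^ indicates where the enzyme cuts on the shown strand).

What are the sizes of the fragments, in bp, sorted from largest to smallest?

XbaI sites (TCTAGA) start at positions 5, 80.
XbaI cuts after the first base of each site, so after positions 5, 80.
Linear molecule, 2 cuts → 3 fragments:
  1–5 → 5 bp
  6–80 → 75 bp
  81–218 → 138 bp
Sorted largest to smallest: 138, 75, 5 bp.

138, 75, 5 bp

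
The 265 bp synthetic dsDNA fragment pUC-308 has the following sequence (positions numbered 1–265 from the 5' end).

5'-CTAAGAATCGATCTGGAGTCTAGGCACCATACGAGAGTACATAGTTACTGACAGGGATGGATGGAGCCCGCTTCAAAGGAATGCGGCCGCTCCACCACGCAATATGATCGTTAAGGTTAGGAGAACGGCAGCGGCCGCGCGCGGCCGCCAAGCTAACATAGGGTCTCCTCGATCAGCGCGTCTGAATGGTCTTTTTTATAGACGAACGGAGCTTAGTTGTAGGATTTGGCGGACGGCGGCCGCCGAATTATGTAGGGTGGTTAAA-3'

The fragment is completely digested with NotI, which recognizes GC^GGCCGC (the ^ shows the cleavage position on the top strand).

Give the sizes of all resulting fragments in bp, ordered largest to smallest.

NotI sites (GCGGCCGC) start at positions 83, 131, 141, 236.
NotI cuts after base 2 of each site, so after positions 84, 132, 142, 237.
Linear molecule, 4 cuts → 5 fragments:
  1–84 → 84 bp
  85–132 → 48 bp
  133–142 → 10 bp
  143–237 → 95 bp
  238–265 → 28 bp
Sorted largest to smallest: 95, 84, 48, 28, 10 bp.

95, 84, 48, 28, 10 bp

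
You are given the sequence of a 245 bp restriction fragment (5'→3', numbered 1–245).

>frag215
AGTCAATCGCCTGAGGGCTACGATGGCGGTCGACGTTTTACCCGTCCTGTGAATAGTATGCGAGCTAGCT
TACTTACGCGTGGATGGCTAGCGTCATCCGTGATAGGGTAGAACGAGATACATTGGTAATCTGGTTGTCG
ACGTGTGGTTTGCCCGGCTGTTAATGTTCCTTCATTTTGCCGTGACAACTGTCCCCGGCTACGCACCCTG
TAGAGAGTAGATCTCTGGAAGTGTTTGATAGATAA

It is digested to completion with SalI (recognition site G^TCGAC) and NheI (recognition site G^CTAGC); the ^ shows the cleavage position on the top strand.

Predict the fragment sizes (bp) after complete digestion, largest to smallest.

SalI sites (GTCGAC) start at positions 29, 137.
SalI cuts after the first base of each site, so after positions 29, 137.
NheI sites (GCTAGC) start at positions 64, 87.
NheI cuts after the first base of each site, so after positions 64, 87.
Combined cut positions: 29, 64, 87, 137.
Linear molecule, 4 cuts → 5 fragments:
  1–29 → 29 bp
  30–64 → 35 bp
  65–87 → 23 bp
  88–137 → 50 bp
  138–245 → 108 bp
Sorted largest to smallest: 108, 50, 35, 29, 23 bp.

108, 50, 35, 29, 23 bp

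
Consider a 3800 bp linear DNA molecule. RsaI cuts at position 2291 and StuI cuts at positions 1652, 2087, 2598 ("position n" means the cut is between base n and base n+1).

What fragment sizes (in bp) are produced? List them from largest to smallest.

1652, 1202, 435, 307, 204 bp

Combined cut positions (sorted): 1652, 2087, 2291, 2598.
Linear molecule, 4 cuts → 5 fragments:
  1652 − 0 = 1652 bp
  2087 − 1652 = 435 bp
  2291 − 2087 = 204 bp
  2598 − 2291 = 307 bp
  3800 − 2598 = 1202 bp
Sorted largest to smallest: 1652, 1202, 435, 307, 204 bp.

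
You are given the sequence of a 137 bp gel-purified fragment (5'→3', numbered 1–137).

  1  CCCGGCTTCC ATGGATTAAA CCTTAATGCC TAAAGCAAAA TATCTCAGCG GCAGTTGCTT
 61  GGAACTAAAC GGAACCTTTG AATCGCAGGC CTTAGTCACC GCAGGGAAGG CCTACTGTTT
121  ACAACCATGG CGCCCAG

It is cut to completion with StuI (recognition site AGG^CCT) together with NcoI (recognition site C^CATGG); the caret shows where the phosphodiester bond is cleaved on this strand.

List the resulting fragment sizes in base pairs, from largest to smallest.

StuI sites (AGGCCT) start at positions 87, 108.
StuI cuts after base 3 of each site, so after positions 89, 110.
NcoI sites (CCATGG) start at positions 9, 125.
NcoI cuts after the first base of each site, so after positions 9, 125.
Combined cut positions: 9, 89, 110, 125.
Linear molecule, 4 cuts → 5 fragments:
  1–9 → 9 bp
  10–89 → 80 bp
  90–110 → 21 bp
  111–125 → 15 bp
  126–137 → 12 bp
Sorted largest to smallest: 80, 21, 15, 12, 9 bp.

80, 21, 15, 12, 9 bp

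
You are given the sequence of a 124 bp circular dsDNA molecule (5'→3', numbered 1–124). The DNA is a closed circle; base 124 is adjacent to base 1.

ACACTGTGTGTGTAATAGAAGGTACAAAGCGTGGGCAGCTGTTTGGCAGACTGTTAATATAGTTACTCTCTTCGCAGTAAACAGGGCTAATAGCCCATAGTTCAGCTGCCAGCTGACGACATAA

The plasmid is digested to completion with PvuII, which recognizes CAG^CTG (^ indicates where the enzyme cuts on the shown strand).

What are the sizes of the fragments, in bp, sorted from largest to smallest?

67, 50, 7 bp

PvuII sites (CAGCTG) start at positions 36, 103, 110.
PvuII cuts after base 3 of each site, so after positions 38, 105, 112.
Circular molecule, 3 cuts → 3 fragments:
  39–105 → 67 bp
  106–112 → 7 bp
  113–124 then 1–38 → 12 + 38 = 50 bp
Sorted largest to smallest: 67, 50, 7 bp.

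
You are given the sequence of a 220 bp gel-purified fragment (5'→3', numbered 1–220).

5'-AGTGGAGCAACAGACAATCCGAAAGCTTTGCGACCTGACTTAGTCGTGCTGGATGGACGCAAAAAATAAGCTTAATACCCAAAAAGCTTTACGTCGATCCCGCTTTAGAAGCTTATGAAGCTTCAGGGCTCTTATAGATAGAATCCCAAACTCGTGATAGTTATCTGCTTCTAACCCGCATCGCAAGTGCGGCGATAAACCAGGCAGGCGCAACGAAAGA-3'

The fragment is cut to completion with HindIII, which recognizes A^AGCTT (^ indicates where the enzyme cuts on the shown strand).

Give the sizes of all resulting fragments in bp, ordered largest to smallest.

102, 45, 25, 23, 16, 9 bp

HindIII sites (AAGCTT) start at positions 23, 68, 84, 109, 118.
HindIII cuts after the first base of each site, so after positions 23, 68, 84, 109, 118.
Linear molecule, 5 cuts → 6 fragments:
  1–23 → 23 bp
  24–68 → 45 bp
  69–84 → 16 bp
  85–109 → 25 bp
  110–118 → 9 bp
  119–220 → 102 bp
Sorted largest to smallest: 102, 45, 25, 23, 16, 9 bp.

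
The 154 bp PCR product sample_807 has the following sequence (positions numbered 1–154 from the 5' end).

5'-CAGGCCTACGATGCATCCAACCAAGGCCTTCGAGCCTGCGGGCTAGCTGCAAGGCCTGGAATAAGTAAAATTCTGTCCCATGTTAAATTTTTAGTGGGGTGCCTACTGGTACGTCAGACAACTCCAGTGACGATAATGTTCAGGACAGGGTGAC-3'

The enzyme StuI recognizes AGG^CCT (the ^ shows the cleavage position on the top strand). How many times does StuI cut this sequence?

3

AGGCCT occurs starting at positions 2, 24, 52.
StuI cuts at 3 sites.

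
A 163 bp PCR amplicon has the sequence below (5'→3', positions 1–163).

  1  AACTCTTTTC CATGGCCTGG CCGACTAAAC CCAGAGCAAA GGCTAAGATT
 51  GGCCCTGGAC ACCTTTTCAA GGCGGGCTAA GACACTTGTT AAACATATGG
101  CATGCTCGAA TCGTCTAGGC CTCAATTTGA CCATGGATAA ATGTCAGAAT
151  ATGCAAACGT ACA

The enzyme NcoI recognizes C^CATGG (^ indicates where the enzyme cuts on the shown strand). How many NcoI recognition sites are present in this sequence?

2

CCATGG occurs starting at positions 10, 131.
NcoI cuts at 2 sites.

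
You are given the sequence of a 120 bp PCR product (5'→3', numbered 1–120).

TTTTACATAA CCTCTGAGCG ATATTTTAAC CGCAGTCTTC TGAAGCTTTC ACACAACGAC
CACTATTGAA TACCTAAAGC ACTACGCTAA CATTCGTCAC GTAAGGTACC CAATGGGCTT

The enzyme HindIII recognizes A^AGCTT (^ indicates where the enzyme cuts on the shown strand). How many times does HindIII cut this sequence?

AAGCTT occurs starting at position 43.
HindIII cuts at 1 site.

1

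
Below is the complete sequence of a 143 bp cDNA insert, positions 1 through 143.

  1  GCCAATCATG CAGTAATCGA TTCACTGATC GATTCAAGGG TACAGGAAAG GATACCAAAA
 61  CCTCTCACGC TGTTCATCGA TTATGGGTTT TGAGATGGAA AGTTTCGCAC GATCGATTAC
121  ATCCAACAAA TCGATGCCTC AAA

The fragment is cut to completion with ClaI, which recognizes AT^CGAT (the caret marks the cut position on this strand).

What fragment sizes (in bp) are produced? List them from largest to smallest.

ClaI sites (ATCGAT) start at positions 16, 28, 76, 112, 130.
ClaI cuts after base 2 of each site, so after positions 17, 29, 77, 113, 131.
Linear molecule, 5 cuts → 6 fragments:
  1–17 → 17 bp
  18–29 → 12 bp
  30–77 → 48 bp
  78–113 → 36 bp
  114–131 → 18 bp
  132–143 → 12 bp
Sorted largest to smallest: 48, 36, 18, 17, 12, 12 bp.

48, 36, 18, 17, 12, 12 bp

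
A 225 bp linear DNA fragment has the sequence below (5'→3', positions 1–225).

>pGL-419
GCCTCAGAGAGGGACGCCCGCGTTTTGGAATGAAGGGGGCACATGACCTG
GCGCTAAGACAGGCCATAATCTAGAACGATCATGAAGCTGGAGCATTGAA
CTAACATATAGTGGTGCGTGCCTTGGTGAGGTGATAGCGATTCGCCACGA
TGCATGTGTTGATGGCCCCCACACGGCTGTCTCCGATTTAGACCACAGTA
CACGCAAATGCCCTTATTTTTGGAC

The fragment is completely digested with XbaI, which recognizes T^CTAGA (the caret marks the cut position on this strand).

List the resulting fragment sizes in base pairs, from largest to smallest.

The XbaI site (TCTAGA) starts at position 70.
XbaI cuts after the first base of each site, so after position 70.
Linear molecule, 1 cut → 2 fragments:
  1–70 → 70 bp
  71–225 → 155 bp
Sorted largest to smallest: 155, 70 bp.

155, 70 bp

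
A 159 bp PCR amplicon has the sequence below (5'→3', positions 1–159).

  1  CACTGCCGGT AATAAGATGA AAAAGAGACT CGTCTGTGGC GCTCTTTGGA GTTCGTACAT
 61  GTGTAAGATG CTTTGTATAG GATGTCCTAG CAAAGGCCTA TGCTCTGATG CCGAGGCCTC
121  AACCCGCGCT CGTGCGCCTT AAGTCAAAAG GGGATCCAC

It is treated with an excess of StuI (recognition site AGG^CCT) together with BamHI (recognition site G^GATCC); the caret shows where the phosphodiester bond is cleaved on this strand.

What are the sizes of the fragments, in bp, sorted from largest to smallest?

96, 36, 20, 7 bp

StuI sites (AGGCCT) start at positions 94, 114.
StuI cuts after base 3 of each site, so after positions 96, 116.
The BamHI site (GGATCC) starts at position 152.
BamHI cuts after the first base of each site, so after position 152.
Combined cut positions: 96, 116, 152.
Linear molecule, 3 cuts → 4 fragments:
  1–96 → 96 bp
  97–116 → 20 bp
  117–152 → 36 bp
  153–159 → 7 bp
Sorted largest to smallest: 96, 36, 20, 7 bp.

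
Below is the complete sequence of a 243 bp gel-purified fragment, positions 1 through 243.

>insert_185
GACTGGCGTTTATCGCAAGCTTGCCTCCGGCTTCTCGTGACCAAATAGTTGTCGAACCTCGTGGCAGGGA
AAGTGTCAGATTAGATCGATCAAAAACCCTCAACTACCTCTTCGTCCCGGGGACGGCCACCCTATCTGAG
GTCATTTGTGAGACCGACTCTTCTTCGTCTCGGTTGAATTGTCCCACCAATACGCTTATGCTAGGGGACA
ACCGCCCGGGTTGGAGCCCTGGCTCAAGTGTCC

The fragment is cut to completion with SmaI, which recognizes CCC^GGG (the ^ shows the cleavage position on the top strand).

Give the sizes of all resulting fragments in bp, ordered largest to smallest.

SmaI sites (CCCGGG) start at positions 116, 215.
SmaI cuts after base 3 of each site, so after positions 118, 217.
Linear molecule, 2 cuts → 3 fragments:
  1–118 → 118 bp
  119–217 → 99 bp
  218–243 → 26 bp
Sorted largest to smallest: 118, 99, 26 bp.

118, 99, 26 bp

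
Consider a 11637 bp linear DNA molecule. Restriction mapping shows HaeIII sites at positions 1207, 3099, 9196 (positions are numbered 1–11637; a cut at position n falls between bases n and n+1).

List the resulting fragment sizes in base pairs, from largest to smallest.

6097, 2441, 1892, 1207 bp

Linear molecule, 3 cuts → 4 fragments:
  1207 − 0 = 1207 bp
  3099 − 1207 = 1892 bp
  9196 − 3099 = 6097 bp
  11637 − 9196 = 2441 bp
Sorted largest to smallest: 6097, 2441, 1892, 1207 bp.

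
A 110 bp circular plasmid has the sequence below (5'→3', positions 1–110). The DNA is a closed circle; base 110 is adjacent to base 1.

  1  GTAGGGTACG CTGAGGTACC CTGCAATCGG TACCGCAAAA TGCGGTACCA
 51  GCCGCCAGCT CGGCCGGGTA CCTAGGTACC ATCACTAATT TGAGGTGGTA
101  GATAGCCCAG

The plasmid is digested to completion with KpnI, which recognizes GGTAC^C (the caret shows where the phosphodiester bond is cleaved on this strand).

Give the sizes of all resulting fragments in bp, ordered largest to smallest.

50, 23, 15, 14, 8 bp

KpnI sites (GGTACC) start at positions 15, 29, 44, 67, 75.
KpnI cuts after base 5 of each site (before the last base), so after positions 19, 33, 48, 71, 79.
Circular molecule, 5 cuts → 5 fragments:
  20–33 → 14 bp
  34–48 → 15 bp
  49–71 → 23 bp
  72–79 → 8 bp
  80–110 then 1–19 → 31 + 19 = 50 bp
Sorted largest to smallest: 50, 23, 15, 14, 8 bp.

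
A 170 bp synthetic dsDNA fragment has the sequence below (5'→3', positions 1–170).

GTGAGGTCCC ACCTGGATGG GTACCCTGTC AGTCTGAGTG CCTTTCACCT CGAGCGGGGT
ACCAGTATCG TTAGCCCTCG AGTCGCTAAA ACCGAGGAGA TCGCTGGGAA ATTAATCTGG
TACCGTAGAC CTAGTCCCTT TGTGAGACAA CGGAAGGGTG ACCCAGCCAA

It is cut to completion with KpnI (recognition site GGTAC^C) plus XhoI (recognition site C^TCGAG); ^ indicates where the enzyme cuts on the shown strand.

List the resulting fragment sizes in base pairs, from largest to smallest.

KpnI sites (GGTACC) start at positions 20, 58, 119.
KpnI cuts after base 5 of each site (before the last base), so after positions 24, 62, 123.
XhoI sites (CTCGAG) start at positions 49, 77.
XhoI cuts after the first base of each site, so after positions 49, 77.
Combined cut positions: 24, 49, 62, 77, 123.
Linear molecule, 5 cuts → 6 fragments:
  1–24 → 24 bp
  25–49 → 25 bp
  50–62 → 13 bp
  63–77 → 15 bp
  78–123 → 46 bp
  124–170 → 47 bp
Sorted largest to smallest: 47, 46, 25, 24, 15, 13 bp.

47, 46, 25, 24, 15, 13 bp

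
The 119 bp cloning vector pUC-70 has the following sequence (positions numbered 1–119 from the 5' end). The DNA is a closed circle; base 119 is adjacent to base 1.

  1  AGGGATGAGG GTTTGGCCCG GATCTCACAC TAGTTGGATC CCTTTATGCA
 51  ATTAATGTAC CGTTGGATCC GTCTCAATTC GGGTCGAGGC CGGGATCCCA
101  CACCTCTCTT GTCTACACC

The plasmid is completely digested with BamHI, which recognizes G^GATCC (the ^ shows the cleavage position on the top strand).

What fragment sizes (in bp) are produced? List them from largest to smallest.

BamHI sites (GGATCC) start at positions 36, 65, 93.
BamHI cuts after the first base of each site, so after positions 36, 65, 93.
Circular molecule, 3 cuts → 3 fragments:
  37–65 → 29 bp
  66–93 → 28 bp
  94–119 then 1–36 → 26 + 36 = 62 bp
Sorted largest to smallest: 62, 29, 28 bp.

62, 29, 28 bp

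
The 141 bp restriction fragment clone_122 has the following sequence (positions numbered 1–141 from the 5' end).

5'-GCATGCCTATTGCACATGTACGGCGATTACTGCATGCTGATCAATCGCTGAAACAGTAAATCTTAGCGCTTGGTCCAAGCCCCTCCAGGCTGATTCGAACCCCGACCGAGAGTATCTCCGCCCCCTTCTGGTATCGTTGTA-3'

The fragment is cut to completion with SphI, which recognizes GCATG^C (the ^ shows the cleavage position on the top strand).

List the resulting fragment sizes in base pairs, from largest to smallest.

SphI sites (GCATGC) start at positions 1, 32.
SphI cuts after base 5 of each site (before the last base), so after positions 5, 36.
Linear molecule, 2 cuts → 3 fragments:
  1–5 → 5 bp
  6–36 → 31 bp
  37–141 → 105 bp
Sorted largest to smallest: 105, 31, 5 bp.

105, 31, 5 bp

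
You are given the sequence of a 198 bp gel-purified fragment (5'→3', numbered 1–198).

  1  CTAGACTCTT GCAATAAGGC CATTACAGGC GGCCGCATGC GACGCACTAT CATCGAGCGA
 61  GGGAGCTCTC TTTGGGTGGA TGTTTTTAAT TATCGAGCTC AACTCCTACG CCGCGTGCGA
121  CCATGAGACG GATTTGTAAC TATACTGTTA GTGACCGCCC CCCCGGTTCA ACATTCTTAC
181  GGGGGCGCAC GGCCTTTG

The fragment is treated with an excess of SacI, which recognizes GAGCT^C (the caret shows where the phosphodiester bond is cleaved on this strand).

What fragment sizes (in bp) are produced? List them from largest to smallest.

99, 67, 32 bp

SacI sites (GAGCTC) start at positions 63, 95.
SacI cuts after base 5 of each site (before the last base), so after positions 67, 99.
Linear molecule, 2 cuts → 3 fragments:
  1–67 → 67 bp
  68–99 → 32 bp
  100–198 → 99 bp
Sorted largest to smallest: 99, 67, 32 bp.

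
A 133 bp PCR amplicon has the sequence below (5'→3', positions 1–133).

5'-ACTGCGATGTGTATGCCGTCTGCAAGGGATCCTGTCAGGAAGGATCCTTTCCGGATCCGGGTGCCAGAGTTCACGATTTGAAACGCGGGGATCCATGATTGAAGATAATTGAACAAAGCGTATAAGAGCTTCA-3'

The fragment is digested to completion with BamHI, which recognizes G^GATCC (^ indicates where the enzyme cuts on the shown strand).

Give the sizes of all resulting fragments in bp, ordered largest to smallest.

BamHI sites (GGATCC) start at positions 27, 42, 53, 89.
BamHI cuts after the first base of each site, so after positions 27, 42, 53, 89.
Linear molecule, 4 cuts → 5 fragments:
  1–27 → 27 bp
  28–42 → 15 bp
  43–53 → 11 bp
  54–89 → 36 bp
  90–133 → 44 bp
Sorted largest to smallest: 44, 36, 27, 15, 11 bp.

44, 36, 27, 15, 11 bp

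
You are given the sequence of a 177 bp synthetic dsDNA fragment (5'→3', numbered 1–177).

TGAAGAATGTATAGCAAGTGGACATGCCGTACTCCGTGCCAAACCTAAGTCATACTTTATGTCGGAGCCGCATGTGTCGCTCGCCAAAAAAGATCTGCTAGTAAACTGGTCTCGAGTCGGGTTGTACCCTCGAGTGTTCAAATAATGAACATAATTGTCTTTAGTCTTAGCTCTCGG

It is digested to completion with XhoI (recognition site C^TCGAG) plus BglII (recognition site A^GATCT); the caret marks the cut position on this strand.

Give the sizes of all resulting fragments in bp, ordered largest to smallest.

XhoI sites (CTCGAG) start at positions 111, 129.
XhoI cuts after the first base of each site, so after positions 111, 129.
The BglII site (AGATCT) starts at position 91.
BglII cuts after the first base of each site, so after position 91.
Combined cut positions: 91, 111, 129.
Linear molecule, 3 cuts → 4 fragments:
  1–91 → 91 bp
  92–111 → 20 bp
  112–129 → 18 bp
  130–177 → 48 bp
Sorted largest to smallest: 91, 48, 20, 18 bp.

91, 48, 20, 18 bp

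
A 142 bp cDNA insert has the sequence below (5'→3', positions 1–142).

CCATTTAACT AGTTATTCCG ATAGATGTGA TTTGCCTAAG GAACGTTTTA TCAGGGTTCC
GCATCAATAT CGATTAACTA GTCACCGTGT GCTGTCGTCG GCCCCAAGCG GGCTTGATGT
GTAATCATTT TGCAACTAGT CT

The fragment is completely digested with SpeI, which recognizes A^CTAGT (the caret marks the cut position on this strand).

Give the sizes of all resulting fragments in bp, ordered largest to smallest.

69, 58, 8, 7 bp

SpeI sites (ACTAGT) start at positions 8, 77, 135.
SpeI cuts after the first base of each site, so after positions 8, 77, 135.
Linear molecule, 3 cuts → 4 fragments:
  1–8 → 8 bp
  9–77 → 69 bp
  78–135 → 58 bp
  136–142 → 7 bp
Sorted largest to smallest: 69, 58, 8, 7 bp.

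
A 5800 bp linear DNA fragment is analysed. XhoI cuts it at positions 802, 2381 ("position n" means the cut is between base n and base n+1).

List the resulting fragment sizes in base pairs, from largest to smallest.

3419, 1579, 802 bp

Linear molecule, 2 cuts → 3 fragments:
  802 − 0 = 802 bp
  2381 − 802 = 1579 bp
  5800 − 2381 = 3419 bp
Sorted largest to smallest: 3419, 1579, 802 bp.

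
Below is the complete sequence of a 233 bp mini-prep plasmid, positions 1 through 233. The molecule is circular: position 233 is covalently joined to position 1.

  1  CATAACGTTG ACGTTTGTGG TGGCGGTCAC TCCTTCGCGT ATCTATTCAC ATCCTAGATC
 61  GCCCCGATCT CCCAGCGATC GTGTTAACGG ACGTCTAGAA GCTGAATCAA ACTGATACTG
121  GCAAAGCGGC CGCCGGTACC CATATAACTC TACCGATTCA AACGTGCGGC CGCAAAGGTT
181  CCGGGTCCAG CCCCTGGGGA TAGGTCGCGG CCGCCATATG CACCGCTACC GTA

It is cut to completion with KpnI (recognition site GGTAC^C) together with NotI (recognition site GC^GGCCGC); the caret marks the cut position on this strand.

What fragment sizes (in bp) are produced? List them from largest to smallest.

152, 41, 28, 12 bp

The KpnI site (GGTACC) starts at position 135.
KpnI cuts after base 5 of each site (before the last base), so after position 139.
NotI sites (GCGGCCGC) start at positions 126, 166, 207.
NotI cuts after base 2 of each site, so after positions 127, 167, 208.
Combined cut positions: 127, 139, 167, 208.
Circular molecule, 4 cuts → 4 fragments:
  128–139 → 12 bp
  140–167 → 28 bp
  168–208 → 41 bp
  209–233 then 1–127 → 25 + 127 = 152 bp
Sorted largest to smallest: 152, 41, 28, 12 bp.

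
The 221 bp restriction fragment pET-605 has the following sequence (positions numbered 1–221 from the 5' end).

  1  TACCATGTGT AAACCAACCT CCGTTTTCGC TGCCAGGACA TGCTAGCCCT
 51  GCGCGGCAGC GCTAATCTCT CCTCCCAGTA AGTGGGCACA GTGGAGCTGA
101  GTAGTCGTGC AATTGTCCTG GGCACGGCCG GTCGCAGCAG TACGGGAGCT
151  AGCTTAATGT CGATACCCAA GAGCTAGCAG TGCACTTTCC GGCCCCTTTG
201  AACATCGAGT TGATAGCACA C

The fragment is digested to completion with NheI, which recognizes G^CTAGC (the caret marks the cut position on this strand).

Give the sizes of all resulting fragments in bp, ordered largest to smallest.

NheI sites (GCTAGC) start at positions 42, 148, 173.
NheI cuts after the first base of each site, so after positions 42, 148, 173.
Linear molecule, 3 cuts → 4 fragments:
  1–42 → 42 bp
  43–148 → 106 bp
  149–173 → 25 bp
  174–221 → 48 bp
Sorted largest to smallest: 106, 48, 42, 25 bp.

106, 48, 42, 25 bp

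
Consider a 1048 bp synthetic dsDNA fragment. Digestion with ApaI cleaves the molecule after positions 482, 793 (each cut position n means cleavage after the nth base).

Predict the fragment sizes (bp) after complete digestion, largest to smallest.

482, 311, 255 bp

Linear molecule, 2 cuts → 3 fragments:
  482 − 0 = 482 bp
  793 − 482 = 311 bp
  1048 − 793 = 255 bp
Sorted largest to smallest: 482, 311, 255 bp.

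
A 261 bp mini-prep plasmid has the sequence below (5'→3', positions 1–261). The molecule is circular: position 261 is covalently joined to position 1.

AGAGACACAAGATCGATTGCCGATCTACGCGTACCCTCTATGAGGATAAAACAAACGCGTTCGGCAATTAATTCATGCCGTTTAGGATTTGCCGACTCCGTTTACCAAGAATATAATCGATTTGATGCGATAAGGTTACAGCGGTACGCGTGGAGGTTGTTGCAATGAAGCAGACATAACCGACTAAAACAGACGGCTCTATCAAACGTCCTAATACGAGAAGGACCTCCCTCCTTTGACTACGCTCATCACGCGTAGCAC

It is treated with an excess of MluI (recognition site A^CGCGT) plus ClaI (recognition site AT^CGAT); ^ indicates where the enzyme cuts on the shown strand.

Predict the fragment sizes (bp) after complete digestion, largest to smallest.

MluI sites (ACGCGT) start at positions 27, 55, 146, 251.
MluI cuts after the first base of each site, so after positions 27, 55, 146, 251.
ClaI sites (ATCGAT) start at positions 12, 116.
ClaI cuts after base 2 of each site, so after positions 13, 117.
Combined cut positions: 13, 27, 55, 117, 146, 251.
Circular molecule, 6 cuts → 6 fragments:
  14–27 → 14 bp
  28–55 → 28 bp
  56–117 → 62 bp
  118–146 → 29 bp
  147–251 → 105 bp
  252–261 then 1–13 → 10 + 13 = 23 bp
Sorted largest to smallest: 105, 62, 29, 28, 23, 14 bp.

105, 62, 29, 28, 23, 14 bp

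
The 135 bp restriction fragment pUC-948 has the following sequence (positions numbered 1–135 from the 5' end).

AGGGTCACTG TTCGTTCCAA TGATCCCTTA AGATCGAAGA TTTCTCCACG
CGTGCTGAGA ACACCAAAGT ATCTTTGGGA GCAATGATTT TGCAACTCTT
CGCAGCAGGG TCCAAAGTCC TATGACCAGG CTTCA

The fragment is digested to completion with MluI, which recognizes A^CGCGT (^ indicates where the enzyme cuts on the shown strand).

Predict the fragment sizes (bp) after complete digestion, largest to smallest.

87, 48 bp

The MluI site (ACGCGT) starts at position 48.
MluI cuts after the first base of each site, so after position 48.
Linear molecule, 1 cut → 2 fragments:
  1–48 → 48 bp
  49–135 → 87 bp
Sorted largest to smallest: 87, 48 bp.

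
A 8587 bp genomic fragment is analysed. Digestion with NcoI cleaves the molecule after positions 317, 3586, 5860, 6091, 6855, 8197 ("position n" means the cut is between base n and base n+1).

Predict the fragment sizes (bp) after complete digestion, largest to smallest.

3269, 2274, 1342, 764, 390, 317, 231 bp

Linear molecule, 6 cuts → 7 fragments:
  317 − 0 = 317 bp
  3586 − 317 = 3269 bp
  5860 − 3586 = 2274 bp
  6091 − 5860 = 231 bp
  6855 − 6091 = 764 bp
  8197 − 6855 = 1342 bp
  8587 − 8197 = 390 bp
Sorted largest to smallest: 3269, 2274, 1342, 764, 390, 317, 231 bp.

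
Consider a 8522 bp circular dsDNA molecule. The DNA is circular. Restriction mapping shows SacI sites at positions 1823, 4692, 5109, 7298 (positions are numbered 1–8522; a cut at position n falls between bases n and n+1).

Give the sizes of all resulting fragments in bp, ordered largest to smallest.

3047, 2869, 2189, 417 bp

Circular molecule, 4 cuts → 4 fragments:
  4692 − 1823 = 2869 bp
  5109 − 4692 = 417 bp
  7298 − 5109 = 2189 bp
  wrap: 8522 − 7298 + 1823 = 3047 bp
Sorted largest to smallest: 3047, 2869, 2189, 417 bp.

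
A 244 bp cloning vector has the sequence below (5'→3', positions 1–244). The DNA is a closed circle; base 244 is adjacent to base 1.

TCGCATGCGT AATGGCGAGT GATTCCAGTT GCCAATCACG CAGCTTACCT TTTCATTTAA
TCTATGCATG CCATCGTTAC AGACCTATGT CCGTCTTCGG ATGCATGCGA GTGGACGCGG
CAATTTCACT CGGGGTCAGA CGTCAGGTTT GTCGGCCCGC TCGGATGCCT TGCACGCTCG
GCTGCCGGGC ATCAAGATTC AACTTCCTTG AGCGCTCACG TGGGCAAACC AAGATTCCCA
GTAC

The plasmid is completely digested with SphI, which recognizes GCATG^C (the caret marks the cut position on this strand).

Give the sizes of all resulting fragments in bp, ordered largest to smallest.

SphI sites (GCATGC) start at positions 3, 66, 103.
SphI cuts after base 5 of each site (before the last base), so after positions 7, 70, 107.
Circular molecule, 3 cuts → 3 fragments:
  8–70 → 63 bp
  71–107 → 37 bp
  108–244 then 1–7 → 137 + 7 = 144 bp
Sorted largest to smallest: 144, 63, 37 bp.

144, 63, 37 bp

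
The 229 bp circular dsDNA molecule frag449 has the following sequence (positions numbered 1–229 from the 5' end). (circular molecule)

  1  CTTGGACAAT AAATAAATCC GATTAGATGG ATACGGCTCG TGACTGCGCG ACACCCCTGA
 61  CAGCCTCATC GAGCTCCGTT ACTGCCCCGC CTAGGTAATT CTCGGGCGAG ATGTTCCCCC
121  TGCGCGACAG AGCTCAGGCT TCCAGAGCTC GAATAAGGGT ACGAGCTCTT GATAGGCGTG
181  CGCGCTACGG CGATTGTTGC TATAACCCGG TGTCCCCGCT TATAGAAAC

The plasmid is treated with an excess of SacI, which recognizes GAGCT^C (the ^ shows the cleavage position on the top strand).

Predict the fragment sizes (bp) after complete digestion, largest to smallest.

SacI sites (GAGCTC) start at positions 71, 130, 145, 163.
SacI cuts after base 5 of each site (before the last base), so after positions 75, 134, 149, 167.
Circular molecule, 4 cuts → 4 fragments:
  76–134 → 59 bp
  135–149 → 15 bp
  150–167 → 18 bp
  168–229 then 1–75 → 62 + 75 = 137 bp
Sorted largest to smallest: 137, 59, 18, 15 bp.

137, 59, 18, 15 bp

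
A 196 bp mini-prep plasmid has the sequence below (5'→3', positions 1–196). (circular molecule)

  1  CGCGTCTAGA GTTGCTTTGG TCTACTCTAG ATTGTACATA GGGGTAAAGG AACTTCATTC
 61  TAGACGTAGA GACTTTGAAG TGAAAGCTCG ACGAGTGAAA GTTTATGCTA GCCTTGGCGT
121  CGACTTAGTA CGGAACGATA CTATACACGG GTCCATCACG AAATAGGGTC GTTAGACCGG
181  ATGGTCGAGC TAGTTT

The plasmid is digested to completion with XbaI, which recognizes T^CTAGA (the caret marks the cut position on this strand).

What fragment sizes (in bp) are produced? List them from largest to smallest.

XbaI sites (TCTAGA) start at positions 5, 26, 59.
XbaI cuts after the first base of each site, so after positions 5, 26, 59.
Circular molecule, 3 cuts → 3 fragments:
  6–26 → 21 bp
  27–59 → 33 bp
  60–196 then 1–5 → 137 + 5 = 142 bp
Sorted largest to smallest: 142, 33, 21 bp.

142, 33, 21 bp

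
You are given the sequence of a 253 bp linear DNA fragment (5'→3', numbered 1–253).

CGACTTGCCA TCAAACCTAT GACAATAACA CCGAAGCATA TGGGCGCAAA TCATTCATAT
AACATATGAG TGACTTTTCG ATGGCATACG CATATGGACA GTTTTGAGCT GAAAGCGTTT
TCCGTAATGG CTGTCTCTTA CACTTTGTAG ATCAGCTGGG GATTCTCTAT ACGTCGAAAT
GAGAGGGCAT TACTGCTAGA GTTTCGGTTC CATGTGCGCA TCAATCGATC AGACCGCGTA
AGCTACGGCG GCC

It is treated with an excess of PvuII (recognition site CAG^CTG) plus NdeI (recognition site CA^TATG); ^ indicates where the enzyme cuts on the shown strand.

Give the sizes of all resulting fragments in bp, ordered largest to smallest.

98, 63, 38, 28, 26 bp

The PvuII site (CAGCTG) starts at position 153.
PvuII cuts after base 3 of each site, so after position 155.
NdeI sites (CATATG) start at positions 37, 63, 91.
NdeI cuts after base 2 of each site, so after positions 38, 64, 92.
Combined cut positions: 38, 64, 92, 155.
Linear molecule, 4 cuts → 5 fragments:
  1–38 → 38 bp
  39–64 → 26 bp
  65–92 → 28 bp
  93–155 → 63 bp
  156–253 → 98 bp
Sorted largest to smallest: 98, 63, 38, 28, 26 bp.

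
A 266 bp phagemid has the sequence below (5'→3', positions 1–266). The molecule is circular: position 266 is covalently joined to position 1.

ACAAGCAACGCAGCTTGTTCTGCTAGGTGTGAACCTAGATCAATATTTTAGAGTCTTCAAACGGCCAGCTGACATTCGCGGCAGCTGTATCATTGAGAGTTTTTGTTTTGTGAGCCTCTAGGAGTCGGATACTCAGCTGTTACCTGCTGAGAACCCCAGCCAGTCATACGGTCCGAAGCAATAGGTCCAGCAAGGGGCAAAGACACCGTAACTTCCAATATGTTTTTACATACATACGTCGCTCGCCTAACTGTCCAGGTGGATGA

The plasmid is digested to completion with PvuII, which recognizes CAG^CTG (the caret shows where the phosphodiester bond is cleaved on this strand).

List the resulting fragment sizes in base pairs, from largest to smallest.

PvuII sites (CAGCTG) start at positions 66, 82, 134.
PvuII cuts after base 3 of each site, so after positions 68, 84, 136.
Circular molecule, 3 cuts → 3 fragments:
  69–84 → 16 bp
  85–136 → 52 bp
  137–266 then 1–68 → 130 + 68 = 198 bp
Sorted largest to smallest: 198, 52, 16 bp.

198, 52, 16 bp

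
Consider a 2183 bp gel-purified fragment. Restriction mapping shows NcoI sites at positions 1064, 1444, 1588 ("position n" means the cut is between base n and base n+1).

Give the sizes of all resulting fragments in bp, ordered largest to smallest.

1064, 595, 380, 144 bp

Linear molecule, 3 cuts → 4 fragments:
  1064 − 0 = 1064 bp
  1444 − 1064 = 380 bp
  1588 − 1444 = 144 bp
  2183 − 1588 = 595 bp
Sorted largest to smallest: 1064, 595, 380, 144 bp.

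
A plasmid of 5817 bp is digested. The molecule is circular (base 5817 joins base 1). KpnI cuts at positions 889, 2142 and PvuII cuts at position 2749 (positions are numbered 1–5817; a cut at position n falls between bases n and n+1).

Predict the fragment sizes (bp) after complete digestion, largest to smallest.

3957, 1253, 607 bp

Combined cut positions (sorted): 889, 2142, 2749.
Circular molecule, 3 cuts → 3 fragments:
  2142 − 889 = 1253 bp
  2749 − 2142 = 607 bp
  wrap: 5817 − 2749 + 889 = 3957 bp
Sorted largest to smallest: 3957, 1253, 607 bp.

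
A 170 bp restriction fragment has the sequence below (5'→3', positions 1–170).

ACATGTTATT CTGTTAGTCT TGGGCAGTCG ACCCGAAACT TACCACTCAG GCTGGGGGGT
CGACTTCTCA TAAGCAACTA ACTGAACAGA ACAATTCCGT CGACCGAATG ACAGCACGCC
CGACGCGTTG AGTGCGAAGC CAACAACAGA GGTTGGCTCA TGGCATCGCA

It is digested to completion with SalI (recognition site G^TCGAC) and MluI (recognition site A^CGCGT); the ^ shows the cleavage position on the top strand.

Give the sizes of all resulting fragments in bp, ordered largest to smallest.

SalI sites (GTCGAC) start at positions 27, 59, 99.
SalI cuts after the first base of each site, so after positions 27, 59, 99.
The MluI site (ACGCGT) starts at position 123.
MluI cuts after the first base of each site, so after position 123.
Combined cut positions: 27, 59, 99, 123.
Linear molecule, 4 cuts → 5 fragments:
  1–27 → 27 bp
  28–59 → 32 bp
  60–99 → 40 bp
  100–123 → 24 bp
  124–170 → 47 bp
Sorted largest to smallest: 47, 40, 32, 27, 24 bp.

47, 40, 32, 27, 24 bp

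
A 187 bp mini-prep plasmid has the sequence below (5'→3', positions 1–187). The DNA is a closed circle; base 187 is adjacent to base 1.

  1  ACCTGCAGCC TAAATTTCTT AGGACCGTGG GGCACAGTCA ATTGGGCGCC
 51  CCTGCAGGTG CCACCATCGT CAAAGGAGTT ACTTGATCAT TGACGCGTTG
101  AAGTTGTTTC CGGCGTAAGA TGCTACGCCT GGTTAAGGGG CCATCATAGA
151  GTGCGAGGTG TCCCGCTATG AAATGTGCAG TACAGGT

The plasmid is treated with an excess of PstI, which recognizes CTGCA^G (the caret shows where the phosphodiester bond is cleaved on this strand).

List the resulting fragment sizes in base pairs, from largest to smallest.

138, 49 bp

PstI sites (CTGCAG) start at positions 3, 52.
PstI cuts after base 5 of each site (before the last base), so after positions 7, 56.
Circular molecule, 2 cuts → 2 fragments:
  8–56 → 49 bp
  57–187 then 1–7 → 131 + 7 = 138 bp
Sorted largest to smallest: 138, 49 bp.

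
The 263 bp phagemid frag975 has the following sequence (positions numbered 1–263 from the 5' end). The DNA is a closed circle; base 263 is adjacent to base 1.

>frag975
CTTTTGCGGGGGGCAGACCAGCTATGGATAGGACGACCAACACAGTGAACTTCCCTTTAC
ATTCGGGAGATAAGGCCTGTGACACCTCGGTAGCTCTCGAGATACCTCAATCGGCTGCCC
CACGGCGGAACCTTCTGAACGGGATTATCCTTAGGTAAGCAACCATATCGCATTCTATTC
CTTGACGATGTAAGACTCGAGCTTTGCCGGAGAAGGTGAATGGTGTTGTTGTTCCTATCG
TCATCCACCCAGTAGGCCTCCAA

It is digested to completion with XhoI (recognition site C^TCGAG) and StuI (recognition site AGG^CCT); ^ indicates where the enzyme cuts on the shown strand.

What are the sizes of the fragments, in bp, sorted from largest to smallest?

XhoI sites (CTCGAG) start at positions 96, 196.
XhoI cuts after the first base of each site, so after positions 96, 196.
StuI sites (AGGCCT) start at positions 73, 254.
StuI cuts after base 3 of each site, so after positions 75, 256.
Combined cut positions: 75, 96, 196, 256.
Circular molecule, 4 cuts → 4 fragments:
  76–96 → 21 bp
  97–196 → 100 bp
  197–256 → 60 bp
  257–263 then 1–75 → 7 + 75 = 82 bp
Sorted largest to smallest: 100, 82, 60, 21 bp.

100, 82, 60, 21 bp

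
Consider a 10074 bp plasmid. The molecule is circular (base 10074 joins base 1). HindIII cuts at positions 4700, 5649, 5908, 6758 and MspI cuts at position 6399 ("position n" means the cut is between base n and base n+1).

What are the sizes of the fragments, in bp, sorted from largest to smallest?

Combined cut positions (sorted): 4700, 5649, 5908, 6399, 6758.
Circular molecule, 5 cuts → 5 fragments:
  5649 − 4700 = 949 bp
  5908 − 5649 = 259 bp
  6399 − 5908 = 491 bp
  6758 − 6399 = 359 bp
  wrap: 10074 − 6758 + 4700 = 8016 bp
Sorted largest to smallest: 8016, 949, 491, 359, 259 bp.

8016, 949, 491, 359, 259 bp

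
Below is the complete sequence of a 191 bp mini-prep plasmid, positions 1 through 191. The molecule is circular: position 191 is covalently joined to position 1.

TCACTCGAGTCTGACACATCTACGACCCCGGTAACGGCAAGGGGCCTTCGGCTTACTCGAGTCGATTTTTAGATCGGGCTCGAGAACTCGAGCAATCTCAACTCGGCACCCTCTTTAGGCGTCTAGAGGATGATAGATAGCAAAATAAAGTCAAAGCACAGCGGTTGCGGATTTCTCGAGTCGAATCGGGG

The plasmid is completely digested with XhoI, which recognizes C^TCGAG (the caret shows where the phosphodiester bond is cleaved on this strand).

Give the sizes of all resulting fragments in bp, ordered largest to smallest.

88, 52, 23, 20, 8 bp

XhoI sites (CTCGAG) start at positions 4, 56, 79, 87, 175.
XhoI cuts after the first base of each site, so after positions 4, 56, 79, 87, 175.
Circular molecule, 5 cuts → 5 fragments:
  5–56 → 52 bp
  57–79 → 23 bp
  80–87 → 8 bp
  88–175 → 88 bp
  176–191 then 1–4 → 16 + 4 = 20 bp
Sorted largest to smallest: 88, 52, 23, 20, 8 bp.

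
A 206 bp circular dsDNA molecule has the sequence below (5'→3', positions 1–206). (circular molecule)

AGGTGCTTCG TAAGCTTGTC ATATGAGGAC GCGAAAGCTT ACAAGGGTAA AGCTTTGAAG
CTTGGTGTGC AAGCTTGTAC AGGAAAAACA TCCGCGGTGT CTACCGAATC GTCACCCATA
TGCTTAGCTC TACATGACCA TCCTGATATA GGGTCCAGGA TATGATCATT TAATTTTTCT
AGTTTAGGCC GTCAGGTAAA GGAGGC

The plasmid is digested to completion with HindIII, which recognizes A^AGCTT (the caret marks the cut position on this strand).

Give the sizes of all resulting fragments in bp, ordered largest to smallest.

HindIII sites (AAGCTT) start at positions 12, 35, 50, 58, 71.
HindIII cuts after the first base of each site, so after positions 12, 35, 50, 58, 71.
Circular molecule, 5 cuts → 5 fragments:
  13–35 → 23 bp
  36–50 → 15 bp
  51–58 → 8 bp
  59–71 → 13 bp
  72–206 then 1–12 → 135 + 12 = 147 bp
Sorted largest to smallest: 147, 23, 15, 13, 8 bp.

147, 23, 15, 13, 8 bp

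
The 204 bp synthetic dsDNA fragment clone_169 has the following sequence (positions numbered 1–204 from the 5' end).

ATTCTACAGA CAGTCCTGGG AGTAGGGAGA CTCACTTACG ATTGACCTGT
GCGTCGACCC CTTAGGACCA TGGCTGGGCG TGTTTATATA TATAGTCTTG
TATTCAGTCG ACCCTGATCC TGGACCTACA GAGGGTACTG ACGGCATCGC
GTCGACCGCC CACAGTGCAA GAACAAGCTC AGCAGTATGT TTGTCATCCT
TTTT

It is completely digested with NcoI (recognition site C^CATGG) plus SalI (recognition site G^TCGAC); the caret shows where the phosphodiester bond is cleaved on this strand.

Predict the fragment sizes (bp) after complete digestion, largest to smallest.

The NcoI site (CCATGG) starts at position 68.
NcoI cuts after the first base of each site, so after position 68.
SalI sites (GTCGAC) start at positions 53, 107, 151.
SalI cuts after the first base of each site, so after positions 53, 107, 151.
Combined cut positions: 53, 68, 107, 151.
Linear molecule, 4 cuts → 5 fragments:
  1–53 → 53 bp
  54–68 → 15 bp
  69–107 → 39 bp
  108–151 → 44 bp
  152–204 → 53 bp
Sorted largest to smallest: 53, 53, 44, 39, 15 bp.

53, 53, 44, 39, 15 bp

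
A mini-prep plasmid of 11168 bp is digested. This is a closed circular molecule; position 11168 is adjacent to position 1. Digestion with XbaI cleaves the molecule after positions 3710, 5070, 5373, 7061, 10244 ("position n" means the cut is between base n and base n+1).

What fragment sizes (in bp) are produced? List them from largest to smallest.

4634, 3183, 1688, 1360, 303 bp

Circular molecule, 5 cuts → 5 fragments:
  5070 − 3710 = 1360 bp
  5373 − 5070 = 303 bp
  7061 − 5373 = 1688 bp
  10244 − 7061 = 3183 bp
  wrap: 11168 − 10244 + 3710 = 4634 bp
Sorted largest to smallest: 4634, 3183, 1688, 1360, 303 bp.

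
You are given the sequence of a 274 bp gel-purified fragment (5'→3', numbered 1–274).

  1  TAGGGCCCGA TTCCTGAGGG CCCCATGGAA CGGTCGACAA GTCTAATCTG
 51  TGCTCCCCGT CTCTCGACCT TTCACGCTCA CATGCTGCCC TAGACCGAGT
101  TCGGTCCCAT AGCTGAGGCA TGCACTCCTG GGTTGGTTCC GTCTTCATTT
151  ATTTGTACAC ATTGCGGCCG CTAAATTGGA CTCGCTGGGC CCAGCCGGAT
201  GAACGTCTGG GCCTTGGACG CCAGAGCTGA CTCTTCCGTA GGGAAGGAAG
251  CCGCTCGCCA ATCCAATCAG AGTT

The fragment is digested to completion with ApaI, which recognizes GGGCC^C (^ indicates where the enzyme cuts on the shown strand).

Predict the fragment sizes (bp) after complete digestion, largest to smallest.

169, 83, 15, 7 bp

ApaI sites (GGGCCC) start at positions 3, 18, 187.
ApaI cuts after base 5 of each site (before the last base), so after positions 7, 22, 191.
Linear molecule, 3 cuts → 4 fragments:
  1–7 → 7 bp
  8–22 → 15 bp
  23–191 → 169 bp
  192–274 → 83 bp
Sorted largest to smallest: 169, 83, 15, 7 bp.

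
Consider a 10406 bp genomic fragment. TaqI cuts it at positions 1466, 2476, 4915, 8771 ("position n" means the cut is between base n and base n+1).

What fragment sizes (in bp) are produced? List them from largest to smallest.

Linear molecule, 4 cuts → 5 fragments:
  1466 − 0 = 1466 bp
  2476 − 1466 = 1010 bp
  4915 − 2476 = 2439 bp
  8771 − 4915 = 3856 bp
  10406 − 8771 = 1635 bp
Sorted largest to smallest: 3856, 2439, 1635, 1466, 1010 bp.

3856, 2439, 1635, 1466, 1010 bp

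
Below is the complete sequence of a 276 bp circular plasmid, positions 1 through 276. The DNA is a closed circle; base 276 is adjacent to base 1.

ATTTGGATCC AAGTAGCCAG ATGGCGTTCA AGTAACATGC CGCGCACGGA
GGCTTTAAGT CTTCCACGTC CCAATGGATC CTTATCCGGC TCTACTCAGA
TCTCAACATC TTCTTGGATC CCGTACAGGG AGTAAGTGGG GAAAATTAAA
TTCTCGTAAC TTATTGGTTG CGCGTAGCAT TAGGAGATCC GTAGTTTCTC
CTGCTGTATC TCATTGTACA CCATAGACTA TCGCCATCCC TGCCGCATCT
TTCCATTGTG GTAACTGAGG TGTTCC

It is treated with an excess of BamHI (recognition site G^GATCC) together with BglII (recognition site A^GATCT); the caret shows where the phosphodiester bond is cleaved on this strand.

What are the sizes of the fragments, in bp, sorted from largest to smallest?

165, 71, 22, 18 bp

BamHI sites (GGATCC) start at positions 5, 76, 116.
BamHI cuts after the first base of each site, so after positions 5, 76, 116.
The BglII site (AGATCT) starts at position 98.
BglII cuts after the first base of each site, so after position 98.
Combined cut positions: 5, 76, 98, 116.
Circular molecule, 4 cuts → 4 fragments:
  6–76 → 71 bp
  77–98 → 22 bp
  99–116 → 18 bp
  117–276 then 1–5 → 160 + 5 = 165 bp
Sorted largest to smallest: 165, 71, 22, 18 bp.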